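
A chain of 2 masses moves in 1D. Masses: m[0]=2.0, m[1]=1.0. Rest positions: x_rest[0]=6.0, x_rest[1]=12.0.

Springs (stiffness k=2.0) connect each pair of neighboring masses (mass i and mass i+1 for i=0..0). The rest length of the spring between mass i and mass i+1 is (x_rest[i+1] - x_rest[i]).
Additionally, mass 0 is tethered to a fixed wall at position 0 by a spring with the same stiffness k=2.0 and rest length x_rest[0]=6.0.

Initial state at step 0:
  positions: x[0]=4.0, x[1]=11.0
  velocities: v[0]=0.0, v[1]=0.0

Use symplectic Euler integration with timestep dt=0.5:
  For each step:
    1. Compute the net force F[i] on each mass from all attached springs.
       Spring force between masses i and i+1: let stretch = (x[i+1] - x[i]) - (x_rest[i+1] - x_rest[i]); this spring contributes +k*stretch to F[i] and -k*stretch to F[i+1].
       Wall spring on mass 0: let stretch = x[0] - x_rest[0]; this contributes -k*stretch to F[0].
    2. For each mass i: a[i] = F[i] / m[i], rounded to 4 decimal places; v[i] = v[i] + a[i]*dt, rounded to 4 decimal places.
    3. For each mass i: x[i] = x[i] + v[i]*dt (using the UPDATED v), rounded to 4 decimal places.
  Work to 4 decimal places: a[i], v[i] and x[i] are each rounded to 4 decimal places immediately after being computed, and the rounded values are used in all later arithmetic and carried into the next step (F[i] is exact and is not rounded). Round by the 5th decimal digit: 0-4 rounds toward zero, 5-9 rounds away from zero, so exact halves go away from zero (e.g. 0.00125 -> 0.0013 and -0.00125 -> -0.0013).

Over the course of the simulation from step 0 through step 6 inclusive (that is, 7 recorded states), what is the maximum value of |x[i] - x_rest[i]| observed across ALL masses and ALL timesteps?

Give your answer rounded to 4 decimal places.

Answer: 2.5959

Derivation:
Step 0: x=[4.0000 11.0000] v=[0.0000 0.0000]
Step 1: x=[4.7500 10.5000] v=[1.5000 -1.0000]
Step 2: x=[5.7500 10.1250] v=[2.0000 -0.7500]
Step 3: x=[6.4063 10.5625] v=[1.3125 0.8750]
Step 4: x=[6.5001 11.9219] v=[0.1875 2.7188]
Step 5: x=[6.3243 13.5704] v=[-0.3517 3.2970]
Step 6: x=[6.3789 14.5959] v=[0.1092 2.0509]
Max displacement = 2.5959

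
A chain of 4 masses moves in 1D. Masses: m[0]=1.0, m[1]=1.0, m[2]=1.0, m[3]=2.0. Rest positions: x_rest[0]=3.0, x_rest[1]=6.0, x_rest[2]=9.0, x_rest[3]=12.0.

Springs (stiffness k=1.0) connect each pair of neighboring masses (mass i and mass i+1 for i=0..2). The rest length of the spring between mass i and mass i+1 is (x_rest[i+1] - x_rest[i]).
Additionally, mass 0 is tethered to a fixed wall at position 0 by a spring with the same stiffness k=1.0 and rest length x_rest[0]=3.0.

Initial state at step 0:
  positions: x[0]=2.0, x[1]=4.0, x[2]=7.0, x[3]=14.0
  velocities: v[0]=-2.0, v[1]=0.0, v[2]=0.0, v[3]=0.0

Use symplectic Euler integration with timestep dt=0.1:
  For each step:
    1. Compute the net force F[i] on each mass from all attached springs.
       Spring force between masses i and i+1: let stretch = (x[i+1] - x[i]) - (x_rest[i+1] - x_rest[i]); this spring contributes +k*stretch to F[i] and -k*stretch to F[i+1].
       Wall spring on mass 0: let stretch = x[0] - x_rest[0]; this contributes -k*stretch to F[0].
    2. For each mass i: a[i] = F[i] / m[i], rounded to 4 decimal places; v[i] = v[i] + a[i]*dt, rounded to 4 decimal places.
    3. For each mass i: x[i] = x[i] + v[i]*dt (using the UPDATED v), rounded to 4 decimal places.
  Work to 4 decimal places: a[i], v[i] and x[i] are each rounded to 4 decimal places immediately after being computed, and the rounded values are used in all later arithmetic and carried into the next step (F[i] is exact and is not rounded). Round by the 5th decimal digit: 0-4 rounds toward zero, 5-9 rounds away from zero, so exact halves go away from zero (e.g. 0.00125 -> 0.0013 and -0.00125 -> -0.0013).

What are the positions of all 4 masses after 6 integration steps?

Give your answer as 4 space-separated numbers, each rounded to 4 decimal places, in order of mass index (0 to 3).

Answer: 0.9415 4.1574 7.7778 13.6006

Derivation:
Step 0: x=[2.0000 4.0000 7.0000 14.0000] v=[-2.0000 0.0000 0.0000 0.0000]
Step 1: x=[1.8000 4.0100 7.0400 13.9800] v=[-2.0000 0.1000 0.4000 -0.2000]
Step 2: x=[1.6041 4.0282 7.1191 13.9403] v=[-1.9590 0.1820 0.7910 -0.3970]
Step 3: x=[1.4164 4.0531 7.2355 13.8815] v=[-1.8770 0.2487 1.1640 -0.5881]
Step 4: x=[1.2409 4.0834 7.3865 13.8045] v=[-1.7550 0.3033 1.5104 -0.7704]
Step 5: x=[1.0814 4.1183 7.5687 13.7104] v=[-1.5948 0.3494 1.8219 -0.9413]
Step 6: x=[0.9415 4.1574 7.7778 13.6006] v=[-1.3993 0.3908 2.0910 -1.0984]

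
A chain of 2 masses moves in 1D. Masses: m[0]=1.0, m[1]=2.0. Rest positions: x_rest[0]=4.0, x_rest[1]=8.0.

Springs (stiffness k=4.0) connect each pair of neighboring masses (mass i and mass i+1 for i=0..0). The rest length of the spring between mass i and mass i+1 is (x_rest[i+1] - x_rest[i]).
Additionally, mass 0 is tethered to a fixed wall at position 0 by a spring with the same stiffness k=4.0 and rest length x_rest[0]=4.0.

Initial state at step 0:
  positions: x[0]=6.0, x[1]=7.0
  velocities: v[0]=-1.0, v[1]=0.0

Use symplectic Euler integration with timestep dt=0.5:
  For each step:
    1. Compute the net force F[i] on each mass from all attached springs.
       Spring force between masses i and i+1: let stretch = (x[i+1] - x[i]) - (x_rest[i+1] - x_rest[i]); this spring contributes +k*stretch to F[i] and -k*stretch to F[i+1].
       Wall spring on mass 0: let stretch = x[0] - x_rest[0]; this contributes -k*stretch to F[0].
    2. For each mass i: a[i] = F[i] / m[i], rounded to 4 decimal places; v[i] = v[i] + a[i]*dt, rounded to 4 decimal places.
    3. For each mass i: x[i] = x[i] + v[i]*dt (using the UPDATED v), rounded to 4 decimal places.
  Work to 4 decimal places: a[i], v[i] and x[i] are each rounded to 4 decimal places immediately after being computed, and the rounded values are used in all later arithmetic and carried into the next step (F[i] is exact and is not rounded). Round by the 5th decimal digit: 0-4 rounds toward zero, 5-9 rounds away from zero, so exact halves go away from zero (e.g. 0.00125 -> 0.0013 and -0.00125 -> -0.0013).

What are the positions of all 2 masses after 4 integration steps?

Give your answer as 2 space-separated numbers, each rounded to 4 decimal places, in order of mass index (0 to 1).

Answer: 4.2500 7.8750

Derivation:
Step 0: x=[6.0000 7.0000] v=[-1.0000 0.0000]
Step 1: x=[0.5000 8.5000] v=[-11.0000 3.0000]
Step 2: x=[2.5000 8.0000] v=[4.0000 -1.0000]
Step 3: x=[7.5000 6.7500] v=[10.0000 -2.5000]
Step 4: x=[4.2500 7.8750] v=[-6.5000 2.2500]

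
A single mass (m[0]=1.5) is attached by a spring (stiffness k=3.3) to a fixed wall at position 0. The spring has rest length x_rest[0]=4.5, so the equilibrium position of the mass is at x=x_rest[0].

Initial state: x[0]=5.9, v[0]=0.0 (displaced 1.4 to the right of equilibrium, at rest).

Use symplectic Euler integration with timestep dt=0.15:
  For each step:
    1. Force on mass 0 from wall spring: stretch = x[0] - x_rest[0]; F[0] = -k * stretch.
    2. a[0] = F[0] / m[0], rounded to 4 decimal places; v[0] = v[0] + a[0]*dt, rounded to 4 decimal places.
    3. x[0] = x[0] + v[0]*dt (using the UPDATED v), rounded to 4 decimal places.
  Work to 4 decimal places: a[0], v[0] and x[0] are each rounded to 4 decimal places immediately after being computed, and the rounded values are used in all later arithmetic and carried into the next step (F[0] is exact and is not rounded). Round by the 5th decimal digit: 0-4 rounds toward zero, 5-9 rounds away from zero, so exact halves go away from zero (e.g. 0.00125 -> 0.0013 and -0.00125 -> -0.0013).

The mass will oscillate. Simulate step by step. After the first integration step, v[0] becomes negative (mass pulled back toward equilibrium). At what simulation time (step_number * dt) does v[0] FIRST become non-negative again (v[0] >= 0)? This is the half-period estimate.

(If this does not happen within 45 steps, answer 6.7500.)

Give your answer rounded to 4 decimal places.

Step 0: x=[5.9000] v=[0.0000]
Step 1: x=[5.8307] v=[-0.4620]
Step 2: x=[5.6955] v=[-0.9011]
Step 3: x=[5.5012] v=[-1.2956]
Step 4: x=[5.2573] v=[-1.6260]
Step 5: x=[4.9759] v=[-1.8759]
Step 6: x=[4.6710] v=[-2.0330]
Step 7: x=[4.3576] v=[-2.0894]
Step 8: x=[4.0512] v=[-2.0424]
Step 9: x=[3.7671] v=[-1.8943]
Step 10: x=[3.5192] v=[-1.6524]
Step 11: x=[3.3199] v=[-1.3287]
Step 12: x=[3.1790] v=[-0.9393]
Step 13: x=[3.1035] v=[-0.5034]
Step 14: x=[3.0971] v=[-0.0426]
Step 15: x=[3.1602] v=[0.4204]
First v>=0 after going negative at step 15, time=2.2500

Answer: 2.2500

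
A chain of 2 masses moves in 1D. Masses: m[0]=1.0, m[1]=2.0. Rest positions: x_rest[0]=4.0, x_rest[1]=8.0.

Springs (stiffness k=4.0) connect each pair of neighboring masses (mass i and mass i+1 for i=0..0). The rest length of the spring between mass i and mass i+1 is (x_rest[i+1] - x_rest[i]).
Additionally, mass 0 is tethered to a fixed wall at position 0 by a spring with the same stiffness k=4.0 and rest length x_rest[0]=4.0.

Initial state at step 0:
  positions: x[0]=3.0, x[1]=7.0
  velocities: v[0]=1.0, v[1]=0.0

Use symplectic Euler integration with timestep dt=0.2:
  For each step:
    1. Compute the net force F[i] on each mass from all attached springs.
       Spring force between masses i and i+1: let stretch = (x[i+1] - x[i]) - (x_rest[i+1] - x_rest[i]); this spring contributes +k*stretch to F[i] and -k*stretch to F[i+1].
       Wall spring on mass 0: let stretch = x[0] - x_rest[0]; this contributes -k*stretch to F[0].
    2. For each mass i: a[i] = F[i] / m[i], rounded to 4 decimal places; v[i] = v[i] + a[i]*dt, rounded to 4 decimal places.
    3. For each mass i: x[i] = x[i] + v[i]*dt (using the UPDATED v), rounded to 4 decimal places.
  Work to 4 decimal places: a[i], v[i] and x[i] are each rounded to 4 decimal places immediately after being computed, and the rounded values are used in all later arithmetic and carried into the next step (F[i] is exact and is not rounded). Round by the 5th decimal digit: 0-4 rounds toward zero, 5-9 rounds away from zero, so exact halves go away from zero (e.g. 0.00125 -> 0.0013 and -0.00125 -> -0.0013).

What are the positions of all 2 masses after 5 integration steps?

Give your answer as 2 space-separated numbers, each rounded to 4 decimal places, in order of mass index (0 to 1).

Answer: 4.2059 7.5245

Derivation:
Step 0: x=[3.0000 7.0000] v=[1.0000 0.0000]
Step 1: x=[3.3600 7.0000] v=[1.8000 0.0000]
Step 2: x=[3.7648 7.0288] v=[2.0240 0.1440]
Step 3: x=[4.0895 7.1165] v=[1.6234 0.4384]
Step 4: x=[4.2442 7.2820] v=[0.7734 0.8276]
Step 5: x=[4.2059 7.5245] v=[-0.1917 1.2125]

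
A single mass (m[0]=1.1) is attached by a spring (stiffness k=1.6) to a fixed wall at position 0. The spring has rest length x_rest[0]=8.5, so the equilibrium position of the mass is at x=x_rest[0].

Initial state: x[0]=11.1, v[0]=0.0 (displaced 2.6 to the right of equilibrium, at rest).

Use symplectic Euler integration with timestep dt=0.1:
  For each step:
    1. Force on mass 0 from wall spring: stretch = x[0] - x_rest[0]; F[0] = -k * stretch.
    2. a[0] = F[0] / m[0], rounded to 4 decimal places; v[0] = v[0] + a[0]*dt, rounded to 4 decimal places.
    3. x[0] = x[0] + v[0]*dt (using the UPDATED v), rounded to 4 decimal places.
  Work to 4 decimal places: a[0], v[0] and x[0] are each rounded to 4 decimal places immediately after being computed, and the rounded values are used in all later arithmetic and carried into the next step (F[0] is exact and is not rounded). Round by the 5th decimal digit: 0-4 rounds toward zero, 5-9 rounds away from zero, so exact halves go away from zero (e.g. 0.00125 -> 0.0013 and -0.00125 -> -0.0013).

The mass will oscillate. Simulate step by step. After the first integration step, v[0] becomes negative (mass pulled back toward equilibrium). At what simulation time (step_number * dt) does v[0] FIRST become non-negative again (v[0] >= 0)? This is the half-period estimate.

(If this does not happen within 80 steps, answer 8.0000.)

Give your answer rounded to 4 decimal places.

Answer: 2.7000

Derivation:
Step 0: x=[11.1000] v=[0.0000]
Step 1: x=[11.0622] v=[-0.3782]
Step 2: x=[10.9871] v=[-0.7509]
Step 3: x=[10.8758] v=[-1.1127]
Step 4: x=[10.7300] v=[-1.4583]
Step 5: x=[10.5517] v=[-1.7827]
Step 6: x=[10.3436] v=[-2.0811]
Step 7: x=[10.1087] v=[-2.3493]
Step 8: x=[9.8504] v=[-2.5833]
Step 9: x=[9.5724] v=[-2.7797]
Step 10: x=[9.2788] v=[-2.9357]
Step 11: x=[8.9739] v=[-3.0490]
Step 12: x=[8.6621] v=[-3.1179]
Step 13: x=[8.3480] v=[-3.1415]
Step 14: x=[8.0361] v=[-3.1194]
Step 15: x=[7.7309] v=[-3.0519]
Step 16: x=[7.4369] v=[-2.9400]
Step 17: x=[7.1584] v=[-2.7854]
Step 18: x=[6.8994] v=[-2.5903]
Step 19: x=[6.6637] v=[-2.3575]
Step 20: x=[6.4547] v=[-2.0904]
Step 21: x=[6.2754] v=[-1.7929]
Step 22: x=[6.1285] v=[-1.4693]
Step 23: x=[6.0161] v=[-1.1244]
Step 24: x=[5.9398] v=[-0.7631]
Step 25: x=[5.9007] v=[-0.3907]
Step 26: x=[5.8994] v=[-0.0126]
Step 27: x=[5.9360] v=[0.3657]
First v>=0 after going negative at step 27, time=2.7000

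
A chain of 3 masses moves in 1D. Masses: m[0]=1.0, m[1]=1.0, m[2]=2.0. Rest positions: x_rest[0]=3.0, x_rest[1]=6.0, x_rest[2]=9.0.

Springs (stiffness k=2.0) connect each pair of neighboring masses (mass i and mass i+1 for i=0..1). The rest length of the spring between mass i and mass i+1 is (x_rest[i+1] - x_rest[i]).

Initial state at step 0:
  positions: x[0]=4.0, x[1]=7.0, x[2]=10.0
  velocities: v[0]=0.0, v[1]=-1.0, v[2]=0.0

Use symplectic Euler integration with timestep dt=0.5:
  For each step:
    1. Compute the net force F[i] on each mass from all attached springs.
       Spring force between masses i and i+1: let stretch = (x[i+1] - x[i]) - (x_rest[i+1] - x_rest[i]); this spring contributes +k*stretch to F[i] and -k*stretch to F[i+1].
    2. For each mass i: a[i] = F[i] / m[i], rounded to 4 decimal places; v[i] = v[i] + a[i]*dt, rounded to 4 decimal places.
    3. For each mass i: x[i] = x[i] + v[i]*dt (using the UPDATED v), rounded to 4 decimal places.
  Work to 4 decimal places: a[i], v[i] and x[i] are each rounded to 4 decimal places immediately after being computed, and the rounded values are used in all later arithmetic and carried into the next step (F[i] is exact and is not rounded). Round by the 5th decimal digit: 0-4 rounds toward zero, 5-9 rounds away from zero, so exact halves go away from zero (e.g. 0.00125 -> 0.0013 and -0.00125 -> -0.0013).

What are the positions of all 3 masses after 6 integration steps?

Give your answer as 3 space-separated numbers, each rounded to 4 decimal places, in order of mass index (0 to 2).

Answer: 3.5138 5.9112 9.2877

Derivation:
Step 0: x=[4.0000 7.0000 10.0000] v=[0.0000 -1.0000 0.0000]
Step 1: x=[4.0000 6.5000 10.0000] v=[0.0000 -1.0000 0.0000]
Step 2: x=[3.7500 6.5000 9.8750] v=[-0.5000 0.0000 -0.2500]
Step 3: x=[3.3750 6.8125 9.6563] v=[-0.7500 0.6250 -0.4375]
Step 4: x=[3.2188 6.8282 9.4766] v=[-0.3125 0.0313 -0.3594]
Step 5: x=[3.3673 6.3634 9.3848] v=[0.2969 -0.9297 -0.1836]
Step 6: x=[3.5138 5.9112 9.2877] v=[0.2930 -0.9044 -0.1943]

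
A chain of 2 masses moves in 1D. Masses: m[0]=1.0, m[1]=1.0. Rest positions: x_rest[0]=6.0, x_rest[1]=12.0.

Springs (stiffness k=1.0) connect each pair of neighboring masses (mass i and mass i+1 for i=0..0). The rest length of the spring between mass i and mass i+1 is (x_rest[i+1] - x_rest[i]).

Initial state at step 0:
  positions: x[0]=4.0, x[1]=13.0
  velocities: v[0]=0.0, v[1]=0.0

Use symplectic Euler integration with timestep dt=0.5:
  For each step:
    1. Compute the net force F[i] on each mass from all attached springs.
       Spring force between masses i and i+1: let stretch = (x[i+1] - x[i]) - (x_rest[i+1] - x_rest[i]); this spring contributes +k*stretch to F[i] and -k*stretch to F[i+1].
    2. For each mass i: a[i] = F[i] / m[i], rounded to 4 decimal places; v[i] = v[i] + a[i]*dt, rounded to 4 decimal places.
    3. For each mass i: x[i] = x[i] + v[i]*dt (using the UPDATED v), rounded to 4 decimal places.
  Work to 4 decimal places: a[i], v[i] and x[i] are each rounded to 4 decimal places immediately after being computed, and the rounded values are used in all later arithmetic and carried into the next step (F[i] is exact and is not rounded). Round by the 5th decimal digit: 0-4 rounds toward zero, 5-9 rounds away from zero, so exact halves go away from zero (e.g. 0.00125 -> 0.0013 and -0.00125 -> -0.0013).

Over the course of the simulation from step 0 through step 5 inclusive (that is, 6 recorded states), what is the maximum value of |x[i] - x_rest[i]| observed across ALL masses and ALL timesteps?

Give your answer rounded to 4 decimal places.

Answer: 2.0937

Derivation:
Step 0: x=[4.0000 13.0000] v=[0.0000 0.0000]
Step 1: x=[4.7500 12.2500] v=[1.5000 -1.5000]
Step 2: x=[5.8750 11.1250] v=[2.2500 -2.2500]
Step 3: x=[6.8125 10.1875] v=[1.8750 -1.8750]
Step 4: x=[7.0938 9.9063] v=[0.5625 -0.5625]
Step 5: x=[6.5782 10.4220] v=[-1.0313 1.0313]
Max displacement = 2.0937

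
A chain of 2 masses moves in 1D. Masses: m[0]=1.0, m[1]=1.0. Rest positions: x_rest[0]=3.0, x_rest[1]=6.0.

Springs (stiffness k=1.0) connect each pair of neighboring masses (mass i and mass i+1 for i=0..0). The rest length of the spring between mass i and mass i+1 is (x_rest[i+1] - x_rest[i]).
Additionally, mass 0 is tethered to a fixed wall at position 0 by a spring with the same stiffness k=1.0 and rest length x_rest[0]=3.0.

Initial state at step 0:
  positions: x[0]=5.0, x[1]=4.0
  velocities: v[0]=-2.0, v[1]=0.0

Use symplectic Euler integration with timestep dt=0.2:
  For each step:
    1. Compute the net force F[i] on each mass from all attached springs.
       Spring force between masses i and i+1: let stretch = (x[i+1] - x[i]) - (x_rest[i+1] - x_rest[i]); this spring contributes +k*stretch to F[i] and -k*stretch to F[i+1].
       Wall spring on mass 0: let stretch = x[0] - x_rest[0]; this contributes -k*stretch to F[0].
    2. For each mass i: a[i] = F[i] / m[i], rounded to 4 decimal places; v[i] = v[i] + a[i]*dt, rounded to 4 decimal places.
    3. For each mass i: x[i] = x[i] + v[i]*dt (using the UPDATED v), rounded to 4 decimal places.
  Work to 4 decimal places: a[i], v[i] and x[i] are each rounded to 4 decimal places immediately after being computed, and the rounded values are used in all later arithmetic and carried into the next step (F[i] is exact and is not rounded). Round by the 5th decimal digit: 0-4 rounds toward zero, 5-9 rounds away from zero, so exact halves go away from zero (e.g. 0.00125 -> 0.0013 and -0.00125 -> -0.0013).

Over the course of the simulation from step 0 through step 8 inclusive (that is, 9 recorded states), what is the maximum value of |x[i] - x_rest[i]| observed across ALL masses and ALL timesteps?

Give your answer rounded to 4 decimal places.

Answer: 3.5905

Derivation:
Step 0: x=[5.0000 4.0000] v=[-2.0000 0.0000]
Step 1: x=[4.3600 4.1600] v=[-3.2000 0.8000]
Step 2: x=[3.5376 4.4480] v=[-4.1120 1.4400]
Step 3: x=[2.6101 4.8196] v=[-4.6374 1.8579]
Step 4: x=[1.6666 5.2228] v=[-4.7175 2.0160]
Step 5: x=[0.7987 5.6038] v=[-4.3396 1.9048]
Step 6: x=[0.0910 5.9126] v=[-3.5383 1.5438]
Step 7: x=[-0.3874 6.1085] v=[-2.3922 0.9795]
Step 8: x=[-0.5905 6.1646] v=[-1.0155 0.2803]
Max displacement = 3.5905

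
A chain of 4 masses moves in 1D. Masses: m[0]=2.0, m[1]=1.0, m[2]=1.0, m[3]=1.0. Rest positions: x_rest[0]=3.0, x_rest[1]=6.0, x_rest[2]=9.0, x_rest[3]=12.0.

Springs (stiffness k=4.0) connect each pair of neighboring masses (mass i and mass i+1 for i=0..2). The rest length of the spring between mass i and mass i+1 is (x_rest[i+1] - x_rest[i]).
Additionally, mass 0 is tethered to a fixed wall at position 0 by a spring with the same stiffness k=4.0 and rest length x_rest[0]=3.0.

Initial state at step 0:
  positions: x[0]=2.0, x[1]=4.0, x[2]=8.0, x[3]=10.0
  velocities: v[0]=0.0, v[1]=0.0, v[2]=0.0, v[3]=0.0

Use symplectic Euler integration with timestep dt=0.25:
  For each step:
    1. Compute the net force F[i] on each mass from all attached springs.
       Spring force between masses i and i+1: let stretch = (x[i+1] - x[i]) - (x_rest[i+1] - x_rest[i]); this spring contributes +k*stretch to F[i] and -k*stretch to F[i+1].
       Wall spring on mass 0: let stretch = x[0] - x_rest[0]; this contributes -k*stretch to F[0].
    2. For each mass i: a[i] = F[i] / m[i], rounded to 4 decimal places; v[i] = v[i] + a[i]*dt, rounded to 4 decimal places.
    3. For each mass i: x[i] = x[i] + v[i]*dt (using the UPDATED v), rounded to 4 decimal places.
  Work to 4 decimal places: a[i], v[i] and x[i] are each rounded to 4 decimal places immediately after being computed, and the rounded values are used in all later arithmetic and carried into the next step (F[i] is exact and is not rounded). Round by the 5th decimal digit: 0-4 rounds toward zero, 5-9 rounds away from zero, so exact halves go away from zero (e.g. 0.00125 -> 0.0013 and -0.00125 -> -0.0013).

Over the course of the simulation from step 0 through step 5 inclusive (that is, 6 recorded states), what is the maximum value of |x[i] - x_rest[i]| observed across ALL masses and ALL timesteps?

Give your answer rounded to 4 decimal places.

Step 0: x=[2.0000 4.0000 8.0000 10.0000] v=[0.0000 0.0000 0.0000 0.0000]
Step 1: x=[2.0000 4.5000 7.5000 10.2500] v=[0.0000 2.0000 -2.0000 1.0000]
Step 2: x=[2.0625 5.1250 6.9375 10.5625] v=[0.2500 2.5000 -2.2500 1.2500]
Step 3: x=[2.2500 5.4375 6.8281 10.7188] v=[0.7500 1.2500 -0.4375 0.6250]
Step 4: x=[2.5547 5.3008 7.3438 10.6524] v=[1.2188 -0.5469 2.0626 -0.2657]
Step 5: x=[2.8833 4.9883 8.1759 10.5088] v=[1.3145 -1.2500 3.3282 -0.5743]
Max displacement = 2.1719

Answer: 2.1719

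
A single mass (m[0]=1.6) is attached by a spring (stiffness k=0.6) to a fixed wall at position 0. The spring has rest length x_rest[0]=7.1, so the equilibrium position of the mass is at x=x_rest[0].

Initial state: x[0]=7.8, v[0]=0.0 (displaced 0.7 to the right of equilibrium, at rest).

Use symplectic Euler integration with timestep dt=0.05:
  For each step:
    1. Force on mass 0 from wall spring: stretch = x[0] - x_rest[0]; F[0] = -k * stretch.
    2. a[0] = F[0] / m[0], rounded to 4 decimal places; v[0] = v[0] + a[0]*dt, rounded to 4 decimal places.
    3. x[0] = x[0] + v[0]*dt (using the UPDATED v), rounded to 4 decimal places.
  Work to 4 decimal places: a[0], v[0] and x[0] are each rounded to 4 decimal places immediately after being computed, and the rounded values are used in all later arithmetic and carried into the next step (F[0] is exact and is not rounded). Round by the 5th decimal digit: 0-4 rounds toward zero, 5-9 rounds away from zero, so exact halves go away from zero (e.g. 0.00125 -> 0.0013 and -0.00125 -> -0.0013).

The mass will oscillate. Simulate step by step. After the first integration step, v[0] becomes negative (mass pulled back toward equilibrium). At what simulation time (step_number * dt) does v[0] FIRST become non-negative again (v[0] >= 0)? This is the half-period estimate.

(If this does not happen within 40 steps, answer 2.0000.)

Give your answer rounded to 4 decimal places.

Answer: 2.0000

Derivation:
Step 0: x=[7.8000] v=[0.0000]
Step 1: x=[7.7993] v=[-0.0131]
Step 2: x=[7.7980] v=[-0.0262]
Step 3: x=[7.7960] v=[-0.0393]
Step 4: x=[7.7934] v=[-0.0524]
Step 5: x=[7.7901] v=[-0.0654]
Step 6: x=[7.7862] v=[-0.0783]
Step 7: x=[7.7816] v=[-0.0912]
Step 8: x=[7.7764] v=[-0.1040]
Step 9: x=[7.7706] v=[-0.1167]
Step 10: x=[7.7641] v=[-0.1293]
Step 11: x=[7.7570] v=[-0.1418]
Step 12: x=[7.7493] v=[-0.1541]
Step 13: x=[7.7410] v=[-0.1663]
Step 14: x=[7.7321] v=[-0.1783]
Step 15: x=[7.7226] v=[-0.1902]
Step 16: x=[7.7125] v=[-0.2019]
Step 17: x=[7.7018] v=[-0.2134]
Step 18: x=[7.6906] v=[-0.2247]
Step 19: x=[7.6788] v=[-0.2358]
Step 20: x=[7.6665] v=[-0.2467]
Step 21: x=[7.6536] v=[-0.2573]
Step 22: x=[7.6402] v=[-0.2677]
Step 23: x=[7.6263] v=[-0.2778]
Step 24: x=[7.6119] v=[-0.2877]
Step 25: x=[7.5970] v=[-0.2973]
Step 26: x=[7.5817] v=[-0.3066]
Step 27: x=[7.5659] v=[-0.3156]
Step 28: x=[7.5497] v=[-0.3243]
Step 29: x=[7.5331] v=[-0.3327]
Step 30: x=[7.5161] v=[-0.3408]
Step 31: x=[7.4987] v=[-0.3486]
Step 32: x=[7.4809] v=[-0.3561]
Step 33: x=[7.4627] v=[-0.3632]
Step 34: x=[7.4442] v=[-0.3700]
Step 35: x=[7.4254] v=[-0.3765]
Step 36: x=[7.4063] v=[-0.3826]
Step 37: x=[7.3869] v=[-0.3883]
Step 38: x=[7.3672] v=[-0.3937]
Step 39: x=[7.3473] v=[-0.3987]
Step 40: x=[7.3271] v=[-0.4033]
v[0] did not become non-negative within 40 steps; using fallback time=2.0000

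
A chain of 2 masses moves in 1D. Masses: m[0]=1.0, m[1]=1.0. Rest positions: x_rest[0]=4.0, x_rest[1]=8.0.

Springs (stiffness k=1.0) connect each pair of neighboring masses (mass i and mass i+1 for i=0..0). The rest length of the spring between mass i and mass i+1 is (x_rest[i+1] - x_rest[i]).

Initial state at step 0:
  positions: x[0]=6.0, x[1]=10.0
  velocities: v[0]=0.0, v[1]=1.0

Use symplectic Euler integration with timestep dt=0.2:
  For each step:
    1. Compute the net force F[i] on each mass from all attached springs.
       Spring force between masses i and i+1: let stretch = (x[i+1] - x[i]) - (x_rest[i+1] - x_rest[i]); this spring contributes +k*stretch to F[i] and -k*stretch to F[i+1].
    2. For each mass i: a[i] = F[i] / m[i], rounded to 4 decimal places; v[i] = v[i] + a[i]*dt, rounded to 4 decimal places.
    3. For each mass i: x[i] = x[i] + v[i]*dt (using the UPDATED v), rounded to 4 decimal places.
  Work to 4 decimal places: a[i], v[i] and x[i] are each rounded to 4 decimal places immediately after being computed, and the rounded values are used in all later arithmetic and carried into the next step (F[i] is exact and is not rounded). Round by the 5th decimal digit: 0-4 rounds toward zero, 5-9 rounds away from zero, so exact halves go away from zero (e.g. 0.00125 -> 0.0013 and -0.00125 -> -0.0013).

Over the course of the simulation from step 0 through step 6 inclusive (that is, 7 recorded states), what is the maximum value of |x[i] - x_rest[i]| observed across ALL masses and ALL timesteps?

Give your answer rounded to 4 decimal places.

Answer: 2.9541

Derivation:
Step 0: x=[6.0000 10.0000] v=[0.0000 1.0000]
Step 1: x=[6.0000 10.2000] v=[0.0000 1.0000]
Step 2: x=[6.0080 10.3920] v=[0.0400 0.9600]
Step 3: x=[6.0314 10.5686] v=[0.1168 0.8832]
Step 4: x=[6.0762 10.7238] v=[0.2242 0.7758]
Step 5: x=[6.1469 10.8531] v=[0.3537 0.6463]
Step 6: x=[6.2459 10.9541] v=[0.4949 0.5051]
Max displacement = 2.9541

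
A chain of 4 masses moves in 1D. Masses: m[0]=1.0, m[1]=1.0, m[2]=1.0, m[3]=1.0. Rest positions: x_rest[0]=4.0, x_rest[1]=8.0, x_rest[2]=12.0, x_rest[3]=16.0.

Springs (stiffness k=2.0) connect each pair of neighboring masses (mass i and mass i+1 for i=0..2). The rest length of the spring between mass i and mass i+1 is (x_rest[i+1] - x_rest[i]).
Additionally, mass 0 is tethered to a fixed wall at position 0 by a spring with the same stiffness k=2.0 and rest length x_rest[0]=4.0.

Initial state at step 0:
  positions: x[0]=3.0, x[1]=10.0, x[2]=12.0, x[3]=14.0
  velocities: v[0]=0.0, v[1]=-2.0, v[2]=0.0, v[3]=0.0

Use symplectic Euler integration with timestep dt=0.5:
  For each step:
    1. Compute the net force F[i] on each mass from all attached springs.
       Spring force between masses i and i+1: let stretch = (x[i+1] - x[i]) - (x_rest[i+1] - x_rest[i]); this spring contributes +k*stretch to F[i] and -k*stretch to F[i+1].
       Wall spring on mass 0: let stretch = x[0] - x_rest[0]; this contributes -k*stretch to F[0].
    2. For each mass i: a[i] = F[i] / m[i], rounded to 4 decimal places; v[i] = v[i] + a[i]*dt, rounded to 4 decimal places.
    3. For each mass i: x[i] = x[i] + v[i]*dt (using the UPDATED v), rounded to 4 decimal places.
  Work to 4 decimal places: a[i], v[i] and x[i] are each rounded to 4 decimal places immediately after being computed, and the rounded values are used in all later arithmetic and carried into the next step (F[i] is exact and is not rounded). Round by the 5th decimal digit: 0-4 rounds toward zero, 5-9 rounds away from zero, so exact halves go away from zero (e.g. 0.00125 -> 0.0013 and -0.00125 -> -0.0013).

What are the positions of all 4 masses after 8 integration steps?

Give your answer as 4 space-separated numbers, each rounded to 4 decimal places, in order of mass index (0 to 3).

Step 0: x=[3.0000 10.0000 12.0000 14.0000] v=[0.0000 -2.0000 0.0000 0.0000]
Step 1: x=[5.0000 6.5000 12.0000 15.0000] v=[4.0000 -7.0000 0.0000 2.0000]
Step 2: x=[5.2500 5.0000 10.7500 16.5000] v=[0.5000 -3.0000 -2.5000 3.0000]
Step 3: x=[2.7500 6.5000 9.5000 17.1250] v=[-5.0000 3.0000 -2.5000 1.2500]
Step 4: x=[0.7500 7.6250 10.5625 15.9375] v=[-4.0000 2.2500 2.1250 -2.3750]
Step 5: x=[1.8125 6.7813 12.8438 14.0625] v=[2.1250 -1.6875 4.5625 -3.7500]
Step 6: x=[4.4532 6.4844 12.7032 13.5782] v=[5.2813 -0.5938 -0.2813 -0.9687]
Step 7: x=[5.8829 8.2813 9.8907 14.6564] v=[2.8593 3.5938 -5.6251 2.1563]
Step 8: x=[5.5703 9.6837 8.6563 15.3517] v=[-0.6252 2.8048 -2.4688 1.3906]

Answer: 5.5703 9.6837 8.6563 15.3517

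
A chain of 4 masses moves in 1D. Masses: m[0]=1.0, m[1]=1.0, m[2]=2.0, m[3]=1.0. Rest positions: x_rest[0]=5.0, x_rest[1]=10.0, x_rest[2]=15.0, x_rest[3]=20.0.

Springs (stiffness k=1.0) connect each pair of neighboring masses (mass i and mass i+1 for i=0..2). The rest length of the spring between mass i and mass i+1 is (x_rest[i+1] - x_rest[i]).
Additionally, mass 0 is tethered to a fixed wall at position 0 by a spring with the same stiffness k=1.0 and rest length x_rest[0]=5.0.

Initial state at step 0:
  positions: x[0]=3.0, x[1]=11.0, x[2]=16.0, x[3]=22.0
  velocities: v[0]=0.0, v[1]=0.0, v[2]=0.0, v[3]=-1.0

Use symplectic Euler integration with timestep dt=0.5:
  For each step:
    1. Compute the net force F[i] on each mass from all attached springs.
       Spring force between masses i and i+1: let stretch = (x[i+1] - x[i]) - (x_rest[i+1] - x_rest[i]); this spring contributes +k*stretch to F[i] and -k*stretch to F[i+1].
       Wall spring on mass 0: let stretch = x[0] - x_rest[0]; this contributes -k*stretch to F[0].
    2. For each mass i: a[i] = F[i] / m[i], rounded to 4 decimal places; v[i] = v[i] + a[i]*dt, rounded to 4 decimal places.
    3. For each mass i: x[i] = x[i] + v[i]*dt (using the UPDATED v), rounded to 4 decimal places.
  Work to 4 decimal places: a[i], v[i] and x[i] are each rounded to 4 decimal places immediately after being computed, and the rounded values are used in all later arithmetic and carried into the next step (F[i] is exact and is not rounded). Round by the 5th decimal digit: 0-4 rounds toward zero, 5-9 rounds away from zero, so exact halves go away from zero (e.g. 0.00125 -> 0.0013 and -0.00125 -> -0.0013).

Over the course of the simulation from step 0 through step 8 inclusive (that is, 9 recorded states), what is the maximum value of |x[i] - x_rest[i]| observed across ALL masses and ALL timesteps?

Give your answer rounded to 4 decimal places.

Answer: 2.4137

Derivation:
Step 0: x=[3.0000 11.0000 16.0000 22.0000] v=[0.0000 0.0000 0.0000 -1.0000]
Step 1: x=[4.2500 10.2500 16.1250 21.2500] v=[2.5000 -1.5000 0.2500 -1.5000]
Step 2: x=[5.9375 9.4688 16.1563 20.4688] v=[3.3750 -1.5625 0.0625 -1.5625]
Step 3: x=[7.0235 9.4766 15.8907 19.8594] v=[2.1719 0.0156 -0.5313 -1.2188]
Step 4: x=[6.9669 10.4747 15.3194 19.5078] v=[-0.1133 1.9961 -1.1427 -0.7032]
Step 5: x=[6.0455 11.8070 14.6660 19.3591] v=[-1.8429 2.6646 -1.3068 -0.2974]
Step 6: x=[5.0531 12.4137 14.2419 19.2871] v=[-1.9849 1.2134 -0.8483 -0.1440]
Step 7: x=[4.6375 11.6373 14.2199 19.2038] v=[-0.8312 -1.5528 -0.0441 -0.1666]
Step 8: x=[4.8125 9.7566 14.4981 19.1245] v=[0.3500 -3.7614 0.5563 -0.1586]
Max displacement = 2.4137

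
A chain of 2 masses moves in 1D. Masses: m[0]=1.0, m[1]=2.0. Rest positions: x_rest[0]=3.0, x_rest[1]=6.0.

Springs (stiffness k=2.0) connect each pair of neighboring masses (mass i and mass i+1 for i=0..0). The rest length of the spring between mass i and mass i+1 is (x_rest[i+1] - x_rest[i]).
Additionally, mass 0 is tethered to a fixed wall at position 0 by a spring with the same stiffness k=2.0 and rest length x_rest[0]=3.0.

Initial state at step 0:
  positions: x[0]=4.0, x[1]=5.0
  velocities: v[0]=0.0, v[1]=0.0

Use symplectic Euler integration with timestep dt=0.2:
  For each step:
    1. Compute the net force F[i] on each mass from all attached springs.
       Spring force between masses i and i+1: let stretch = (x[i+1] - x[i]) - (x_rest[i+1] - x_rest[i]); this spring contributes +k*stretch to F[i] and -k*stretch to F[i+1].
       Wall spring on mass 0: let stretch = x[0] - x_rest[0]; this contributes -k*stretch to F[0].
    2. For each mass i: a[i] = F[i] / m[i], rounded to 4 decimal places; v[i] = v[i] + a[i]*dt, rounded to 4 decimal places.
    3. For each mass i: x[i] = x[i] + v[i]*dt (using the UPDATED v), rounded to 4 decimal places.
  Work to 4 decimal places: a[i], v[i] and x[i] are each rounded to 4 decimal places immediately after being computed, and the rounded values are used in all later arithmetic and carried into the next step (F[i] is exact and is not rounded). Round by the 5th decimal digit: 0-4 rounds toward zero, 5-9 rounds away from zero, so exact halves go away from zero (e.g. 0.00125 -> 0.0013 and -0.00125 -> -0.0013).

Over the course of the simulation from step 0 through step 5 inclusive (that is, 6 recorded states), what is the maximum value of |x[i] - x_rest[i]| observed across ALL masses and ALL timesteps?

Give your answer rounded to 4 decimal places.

Answer: 1.2482

Derivation:
Step 0: x=[4.0000 5.0000] v=[0.0000 0.0000]
Step 1: x=[3.7600 5.0800] v=[-1.2000 0.4000]
Step 2: x=[3.3248 5.2272] v=[-2.1760 0.7360]
Step 3: x=[2.7758 5.4183] v=[-2.7450 0.9555]
Step 4: x=[2.2161 5.6237] v=[-2.7983 1.0270]
Step 5: x=[1.7518 5.8128] v=[-2.3217 0.9455]
Max displacement = 1.2482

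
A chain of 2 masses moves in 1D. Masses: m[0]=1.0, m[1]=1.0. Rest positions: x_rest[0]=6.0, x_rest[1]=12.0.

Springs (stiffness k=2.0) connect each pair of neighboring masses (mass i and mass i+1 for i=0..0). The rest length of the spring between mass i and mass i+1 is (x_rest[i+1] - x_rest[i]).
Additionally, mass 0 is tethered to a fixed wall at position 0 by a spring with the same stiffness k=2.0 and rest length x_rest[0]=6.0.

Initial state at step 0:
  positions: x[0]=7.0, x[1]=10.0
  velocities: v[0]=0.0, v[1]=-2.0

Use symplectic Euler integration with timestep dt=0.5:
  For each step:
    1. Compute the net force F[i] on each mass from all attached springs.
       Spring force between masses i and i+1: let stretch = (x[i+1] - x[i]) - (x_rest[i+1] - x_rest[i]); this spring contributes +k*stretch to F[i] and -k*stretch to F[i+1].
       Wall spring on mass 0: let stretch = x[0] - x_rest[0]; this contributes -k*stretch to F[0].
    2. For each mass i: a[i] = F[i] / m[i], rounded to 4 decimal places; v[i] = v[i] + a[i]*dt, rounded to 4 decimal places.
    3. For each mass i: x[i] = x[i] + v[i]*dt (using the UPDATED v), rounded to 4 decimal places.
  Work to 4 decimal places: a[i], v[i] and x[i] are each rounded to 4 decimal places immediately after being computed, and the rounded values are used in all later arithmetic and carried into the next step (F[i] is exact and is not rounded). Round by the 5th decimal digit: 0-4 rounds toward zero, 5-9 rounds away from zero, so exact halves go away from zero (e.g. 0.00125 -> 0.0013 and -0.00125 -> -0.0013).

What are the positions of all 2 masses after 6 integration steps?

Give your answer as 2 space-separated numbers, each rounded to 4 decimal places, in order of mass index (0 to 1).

Step 0: x=[7.0000 10.0000] v=[0.0000 -2.0000]
Step 1: x=[5.0000 10.5000] v=[-4.0000 1.0000]
Step 2: x=[3.2500 11.2500] v=[-3.5000 1.5000]
Step 3: x=[3.8750 11.0000] v=[1.2500 -0.5000]
Step 4: x=[6.1250 10.1875] v=[4.5000 -1.6250]
Step 5: x=[7.3438 10.3438] v=[2.4375 0.3125]
Step 6: x=[6.3907 12.0001] v=[-1.9063 3.3125]

Answer: 6.3907 12.0001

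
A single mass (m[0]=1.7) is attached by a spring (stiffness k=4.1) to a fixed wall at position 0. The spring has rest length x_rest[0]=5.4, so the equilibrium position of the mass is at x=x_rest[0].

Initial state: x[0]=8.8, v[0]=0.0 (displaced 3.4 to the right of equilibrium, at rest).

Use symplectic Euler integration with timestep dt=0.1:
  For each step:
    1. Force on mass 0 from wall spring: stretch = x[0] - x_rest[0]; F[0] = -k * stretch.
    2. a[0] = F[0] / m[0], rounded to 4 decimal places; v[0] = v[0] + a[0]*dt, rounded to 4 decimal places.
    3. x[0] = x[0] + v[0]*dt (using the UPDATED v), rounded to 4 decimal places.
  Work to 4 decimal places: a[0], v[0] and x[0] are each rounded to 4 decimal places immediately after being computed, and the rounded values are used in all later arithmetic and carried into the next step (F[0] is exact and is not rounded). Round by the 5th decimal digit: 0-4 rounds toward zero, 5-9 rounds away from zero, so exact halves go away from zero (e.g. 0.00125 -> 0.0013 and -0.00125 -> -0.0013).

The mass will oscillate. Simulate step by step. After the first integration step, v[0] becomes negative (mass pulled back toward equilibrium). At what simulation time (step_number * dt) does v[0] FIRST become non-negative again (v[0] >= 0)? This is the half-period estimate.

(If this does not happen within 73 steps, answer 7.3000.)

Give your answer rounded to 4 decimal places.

Step 0: x=[8.8000] v=[0.0000]
Step 1: x=[8.7180] v=[-0.8200]
Step 2: x=[8.5560] v=[-1.6202]
Step 3: x=[8.3179] v=[-2.3814]
Step 4: x=[8.0094] v=[-3.0851]
Step 5: x=[7.6380] v=[-3.7144]
Step 6: x=[7.2126] v=[-4.2542]
Step 7: x=[6.7435] v=[-4.6914]
Step 8: x=[6.2420] v=[-5.0154]
Step 9: x=[5.7202] v=[-5.2185]
Step 10: x=[5.1906] v=[-5.2957]
Step 11: x=[4.6661] v=[-5.2452]
Step 12: x=[4.1593] v=[-5.0682]
Step 13: x=[3.6824] v=[-4.7690]
Step 14: x=[3.2469] v=[-4.3548]
Step 15: x=[2.8634] v=[-3.8355]
Step 16: x=[2.5410] v=[-3.2237]
Step 17: x=[2.2876] v=[-2.5342]
Step 18: x=[2.1092] v=[-1.7836]
Step 19: x=[2.0102] v=[-0.9899]
Step 20: x=[1.9930] v=[-0.1724]
Step 21: x=[2.0579] v=[0.6493]
First v>=0 after going negative at step 21, time=2.1000

Answer: 2.1000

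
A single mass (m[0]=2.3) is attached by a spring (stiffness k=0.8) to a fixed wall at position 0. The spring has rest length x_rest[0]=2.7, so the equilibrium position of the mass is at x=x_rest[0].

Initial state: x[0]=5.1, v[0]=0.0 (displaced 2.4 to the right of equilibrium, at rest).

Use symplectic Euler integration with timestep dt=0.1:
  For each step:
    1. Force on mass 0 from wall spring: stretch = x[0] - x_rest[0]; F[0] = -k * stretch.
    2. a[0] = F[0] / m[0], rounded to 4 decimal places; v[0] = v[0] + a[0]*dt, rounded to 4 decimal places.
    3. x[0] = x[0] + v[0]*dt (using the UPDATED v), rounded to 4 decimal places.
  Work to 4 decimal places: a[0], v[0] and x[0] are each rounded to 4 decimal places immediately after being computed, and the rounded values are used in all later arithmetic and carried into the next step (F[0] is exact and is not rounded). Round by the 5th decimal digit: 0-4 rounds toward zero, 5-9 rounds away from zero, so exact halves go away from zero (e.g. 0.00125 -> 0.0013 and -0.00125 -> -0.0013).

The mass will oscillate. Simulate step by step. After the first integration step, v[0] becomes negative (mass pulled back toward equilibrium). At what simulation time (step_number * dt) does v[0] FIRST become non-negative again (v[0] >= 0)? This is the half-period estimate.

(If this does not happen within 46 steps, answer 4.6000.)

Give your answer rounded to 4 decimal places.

Step 0: x=[5.1000] v=[0.0000]
Step 1: x=[5.0917] v=[-0.0835]
Step 2: x=[5.0750] v=[-0.1667]
Step 3: x=[5.0501] v=[-0.2493]
Step 4: x=[5.0170] v=[-0.3310]
Step 5: x=[4.9758] v=[-0.4116]
Step 6: x=[4.9267] v=[-0.4908]
Step 7: x=[4.8699] v=[-0.5683]
Step 8: x=[4.8055] v=[-0.6438]
Step 9: x=[4.7338] v=[-0.7170]
Step 10: x=[4.6550] v=[-0.7877]
Step 11: x=[4.5694] v=[-0.8557]
Step 12: x=[4.4773] v=[-0.9207]
Step 13: x=[4.3791] v=[-0.9825]
Step 14: x=[4.2750] v=[-1.0409]
Step 15: x=[4.1654] v=[-1.0957]
Step 16: x=[4.0507] v=[-1.1467]
Step 17: x=[3.9313] v=[-1.1937]
Step 18: x=[3.8077] v=[-1.2365]
Step 19: x=[3.6802] v=[-1.2750]
Step 20: x=[3.5493] v=[-1.3091]
Step 21: x=[3.4154] v=[-1.3386]
Step 22: x=[3.2791] v=[-1.3635]
Step 23: x=[3.1407] v=[-1.3836]
Step 24: x=[3.0008] v=[-1.3989]
Step 25: x=[2.8599] v=[-1.4094]
Step 26: x=[2.7184] v=[-1.4150]
Step 27: x=[2.5768] v=[-1.4156]
Step 28: x=[2.4357] v=[-1.4113]
Step 29: x=[2.2955] v=[-1.4021]
Step 30: x=[2.1567] v=[-1.3880]
Step 31: x=[2.0198] v=[-1.3691]
Step 32: x=[1.8853] v=[-1.3454]
Step 33: x=[1.7536] v=[-1.3171]
Step 34: x=[1.6252] v=[-1.2842]
Step 35: x=[1.5005] v=[-1.2468]
Step 36: x=[1.3800] v=[-1.2051]
Step 37: x=[1.2641] v=[-1.1592]
Step 38: x=[1.1532] v=[-1.1093]
Step 39: x=[1.0477] v=[-1.0555]
Step 40: x=[0.9479] v=[-0.9980]
Step 41: x=[0.8542] v=[-0.9371]
Step 42: x=[0.7669] v=[-0.8729]
Step 43: x=[0.6863] v=[-0.8057]
Step 44: x=[0.6127] v=[-0.7357]
Step 45: x=[0.5464] v=[-0.6631]
Step 46: x=[0.4876] v=[-0.5882]
v[0] did not become non-negative within 46 steps; using fallback time=4.6000

Answer: 4.6000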